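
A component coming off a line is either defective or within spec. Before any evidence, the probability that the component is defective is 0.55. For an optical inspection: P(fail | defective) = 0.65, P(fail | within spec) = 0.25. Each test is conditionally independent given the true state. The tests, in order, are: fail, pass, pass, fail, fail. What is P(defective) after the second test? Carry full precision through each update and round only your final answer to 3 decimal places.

After 'fail': P(defective) = 0.65·0.5500 / (0.65·0.5500 + 0.25·0.4500) ≈ 0.7606
After 'pass': P(defective) = 0.35·0.7606 / (0.35·0.7606 + 0.75·0.2394) ≈ 0.5973

0.597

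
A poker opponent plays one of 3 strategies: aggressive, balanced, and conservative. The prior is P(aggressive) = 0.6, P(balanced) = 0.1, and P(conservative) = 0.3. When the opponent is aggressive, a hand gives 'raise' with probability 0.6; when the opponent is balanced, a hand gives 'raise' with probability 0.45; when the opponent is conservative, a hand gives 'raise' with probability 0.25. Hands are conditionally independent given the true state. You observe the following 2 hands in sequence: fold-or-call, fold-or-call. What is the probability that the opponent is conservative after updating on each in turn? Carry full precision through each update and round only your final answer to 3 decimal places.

0.572

Each posterior becomes the prior for the next update.
After 'fold-or-call': normaliser = 0.4·0.6000 + 0.55·0.1000 + 0.75·0.3000; P(aggressive) ≈ 0.4615, P(balanced) ≈ 0.1058, P(conservative) ≈ 0.4327
After 'fold-or-call': normaliser = 0.4·0.4615 + 0.55·0.1058 + 0.75·0.4327; P(aggressive) ≈ 0.3254, P(balanced) ≈ 0.1025, P(conservative) ≈ 0.5720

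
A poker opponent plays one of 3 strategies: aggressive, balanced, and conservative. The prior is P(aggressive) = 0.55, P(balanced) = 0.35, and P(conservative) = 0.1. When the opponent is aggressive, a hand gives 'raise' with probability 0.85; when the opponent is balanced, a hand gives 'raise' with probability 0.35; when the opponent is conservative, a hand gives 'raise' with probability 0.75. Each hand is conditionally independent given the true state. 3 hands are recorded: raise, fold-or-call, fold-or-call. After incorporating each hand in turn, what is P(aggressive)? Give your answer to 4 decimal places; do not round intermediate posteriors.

After 'raise': normaliser = 0.85·0.5500 + 0.35·0.3500 + 0.75·0.1000; P(aggressive) ≈ 0.7030, P(balanced) ≈ 0.1842, P(conservative) ≈ 0.1128
After 'fold-or-call': normaliser = 0.15·0.7030 + 0.65·0.1842 + 0.25·0.1128; P(aggressive) ≈ 0.4162, P(balanced) ≈ 0.4726, P(conservative) ≈ 0.1113
After 'fold-or-call': normaliser = 0.15·0.4162 + 0.65·0.4726 + 0.25·0.1113; P(aggressive) ≈ 0.1571, P(balanced) ≈ 0.7729, P(conservative) ≈ 0.0700

0.1571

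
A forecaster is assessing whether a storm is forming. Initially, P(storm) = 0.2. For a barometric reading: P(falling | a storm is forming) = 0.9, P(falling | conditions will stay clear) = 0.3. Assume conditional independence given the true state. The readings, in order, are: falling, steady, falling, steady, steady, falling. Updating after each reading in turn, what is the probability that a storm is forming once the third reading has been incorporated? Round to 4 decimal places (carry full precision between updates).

0.2432

Apply Bayes' rule sequentially, carrying P(storm) forward.
After 'falling': P(storm) = 0.9·0.2000 / (0.9·0.2000 + 0.3·0.8000) ≈ 0.4286
After 'steady': P(storm) = 0.1·0.4286 / (0.1·0.4286 + 0.7·0.5714) ≈ 0.0968
After 'falling': P(storm) = 0.9·0.0968 / (0.9·0.0968 + 0.3·0.9032) ≈ 0.2432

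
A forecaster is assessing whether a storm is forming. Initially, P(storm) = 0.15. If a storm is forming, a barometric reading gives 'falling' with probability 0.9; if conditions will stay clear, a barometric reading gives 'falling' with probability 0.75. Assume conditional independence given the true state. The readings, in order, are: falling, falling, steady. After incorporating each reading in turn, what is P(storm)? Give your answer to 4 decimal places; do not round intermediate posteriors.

0.0923

After 'falling': P(storm) = 0.9·0.1500 / (0.9·0.1500 + 0.75·0.8500) ≈ 0.1748
After 'falling': P(storm) = 0.9·0.1748 / (0.9·0.1748 + 0.75·0.8252) ≈ 0.2026
After 'steady': P(storm) = 0.1·0.2026 / (0.1·0.2026 + 0.25·0.7974) ≈ 0.0923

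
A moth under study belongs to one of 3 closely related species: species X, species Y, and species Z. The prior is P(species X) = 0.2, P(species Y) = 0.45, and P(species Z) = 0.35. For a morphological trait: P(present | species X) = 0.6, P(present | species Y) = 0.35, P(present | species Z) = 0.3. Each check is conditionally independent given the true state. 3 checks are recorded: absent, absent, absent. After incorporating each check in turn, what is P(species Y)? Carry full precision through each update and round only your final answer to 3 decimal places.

After 'absent': normaliser = 0.4·0.2000 + 0.65·0.4500 + 0.7·0.3500; P(species X) ≈ 0.1296, P(species Y) ≈ 0.4737, P(species Z) ≈ 0.3968
After 'absent': normaliser = 0.4·0.1296 + 0.65·0.4737 + 0.7·0.3968; P(species X) ≈ 0.0813, P(species Y) ≈ 0.4830, P(species Z) ≈ 0.4357
After 'absent': normaliser = 0.4·0.0813 + 0.65·0.4830 + 0.7·0.4357; P(species X) ≈ 0.0499, P(species Y) ≈ 0.4819, P(species Z) ≈ 0.4682

0.482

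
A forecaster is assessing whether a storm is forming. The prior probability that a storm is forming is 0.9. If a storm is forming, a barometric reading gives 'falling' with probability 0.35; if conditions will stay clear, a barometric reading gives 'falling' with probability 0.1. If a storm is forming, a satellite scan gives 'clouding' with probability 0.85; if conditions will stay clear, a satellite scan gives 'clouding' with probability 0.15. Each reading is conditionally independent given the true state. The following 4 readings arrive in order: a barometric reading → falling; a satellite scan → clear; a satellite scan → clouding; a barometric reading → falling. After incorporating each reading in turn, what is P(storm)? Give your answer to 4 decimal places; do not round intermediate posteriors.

0.9910

After a barometric reading='falling': P(storm) = 0.35·0.9000 / (0.35·0.9000 + 0.1·0.1000) ≈ 0.9692
After a satellite scan='clear': P(storm) = 0.15·0.9692 / (0.15·0.9692 + 0.85·0.0308) ≈ 0.8475
After a satellite scan='clouding': P(storm) = 0.85·0.8475 / (0.85·0.8475 + 0.15·0.1525) ≈ 0.9692
After a barometric reading='falling': P(storm) = 0.35·0.9692 / (0.35·0.9692 + 0.1·0.0308) ≈ 0.9910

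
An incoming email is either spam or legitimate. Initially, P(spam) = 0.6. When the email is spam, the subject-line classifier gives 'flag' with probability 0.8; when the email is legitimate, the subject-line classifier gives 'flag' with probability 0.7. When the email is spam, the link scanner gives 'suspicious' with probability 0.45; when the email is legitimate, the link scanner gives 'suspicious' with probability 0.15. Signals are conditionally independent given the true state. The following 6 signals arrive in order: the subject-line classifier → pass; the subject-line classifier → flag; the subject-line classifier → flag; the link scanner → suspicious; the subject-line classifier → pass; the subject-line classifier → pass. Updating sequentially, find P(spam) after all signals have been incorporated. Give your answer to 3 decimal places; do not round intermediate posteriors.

After the subject-line classifier='pass': P(spam) = 0.2·0.6000 / (0.2·0.6000 + 0.3·0.4000) ≈ 0.5000
After the subject-line classifier='flag': P(spam) = 0.8·0.5000 / (0.8·0.5000 + 0.7·0.5000) ≈ 0.5333
After the subject-line classifier='flag': P(spam) = 0.8·0.5333 / (0.8·0.5333 + 0.7·0.4667) ≈ 0.5664
After the link scanner='suspicious': P(spam) = 0.45·0.5664 / (0.45·0.5664 + 0.15·0.4336) ≈ 0.7967
After the subject-line classifier='pass': P(spam) = 0.2·0.7967 / (0.2·0.7967 + 0.3·0.2033) ≈ 0.7232
After the subject-line classifier='pass': P(spam) = 0.2·0.7232 / (0.2·0.7232 + 0.3·0.2768) ≈ 0.6352

0.635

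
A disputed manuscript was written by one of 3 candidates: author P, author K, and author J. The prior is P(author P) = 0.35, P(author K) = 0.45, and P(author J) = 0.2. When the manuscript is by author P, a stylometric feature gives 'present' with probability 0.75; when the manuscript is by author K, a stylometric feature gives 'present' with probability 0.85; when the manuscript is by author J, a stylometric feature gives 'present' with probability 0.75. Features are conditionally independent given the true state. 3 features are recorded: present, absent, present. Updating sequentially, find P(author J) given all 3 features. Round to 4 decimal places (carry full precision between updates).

After 'present': normaliser = 0.75·0.3500 + 0.85·0.4500 + 0.75·0.2000; P(author P) ≈ 0.3302, P(author K) ≈ 0.4811, P(author J) ≈ 0.1887
After 'absent': normaliser = 0.25·0.3302 + 0.15·0.4811 + 0.25·0.1887; P(author P) ≈ 0.4089, P(author K) ≈ 0.3575, P(author J) ≈ 0.2336
After 'present': normaliser = 0.75·0.4089 + 0.85·0.3575 + 0.75·0.2336; P(author P) ≈ 0.3903, P(author K) ≈ 0.3867, P(author J) ≈ 0.2230

0.2230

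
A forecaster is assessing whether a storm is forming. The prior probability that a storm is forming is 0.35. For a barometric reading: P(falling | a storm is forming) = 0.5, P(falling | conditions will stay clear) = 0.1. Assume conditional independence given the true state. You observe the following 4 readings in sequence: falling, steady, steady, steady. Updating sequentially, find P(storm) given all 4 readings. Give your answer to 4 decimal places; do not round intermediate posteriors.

After 'falling': P(storm) = 0.5·0.3500 / (0.5·0.3500 + 0.1·0.6500) ≈ 0.7292
After 'steady': P(storm) = 0.5·0.7292 / (0.5·0.7292 + 0.9·0.2708) ≈ 0.5993
After 'steady': P(storm) = 0.5·0.5993 / (0.5·0.5993 + 0.9·0.4007) ≈ 0.4538
After 'steady': P(storm) = 0.5·0.4538 / (0.5·0.4538 + 0.9·0.5462) ≈ 0.3158

0.3158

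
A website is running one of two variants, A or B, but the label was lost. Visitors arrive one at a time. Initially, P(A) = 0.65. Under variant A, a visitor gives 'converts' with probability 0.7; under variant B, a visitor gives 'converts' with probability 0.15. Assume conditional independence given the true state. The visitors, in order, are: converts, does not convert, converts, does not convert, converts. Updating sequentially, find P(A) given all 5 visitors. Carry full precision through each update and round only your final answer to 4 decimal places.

0.9592

Each posterior becomes the prior for the next update.
After 'converts': P(A) = 0.7·0.6500 / (0.7·0.6500 + 0.15·0.3500) ≈ 0.8966
After 'does not convert': P(A) = 0.3·0.8966 / (0.3·0.8966 + 0.85·0.1034) ≈ 0.7536
After 'converts': P(A) = 0.7·0.7536 / (0.7·0.7536 + 0.15·0.2464) ≈ 0.9345
After 'does not convert': P(A) = 0.3·0.9345 / (0.3·0.9345 + 0.85·0.0655) ≈ 0.8344
After 'converts': P(A) = 0.7·0.8344 / (0.7·0.8344 + 0.15·0.1656) ≈ 0.9592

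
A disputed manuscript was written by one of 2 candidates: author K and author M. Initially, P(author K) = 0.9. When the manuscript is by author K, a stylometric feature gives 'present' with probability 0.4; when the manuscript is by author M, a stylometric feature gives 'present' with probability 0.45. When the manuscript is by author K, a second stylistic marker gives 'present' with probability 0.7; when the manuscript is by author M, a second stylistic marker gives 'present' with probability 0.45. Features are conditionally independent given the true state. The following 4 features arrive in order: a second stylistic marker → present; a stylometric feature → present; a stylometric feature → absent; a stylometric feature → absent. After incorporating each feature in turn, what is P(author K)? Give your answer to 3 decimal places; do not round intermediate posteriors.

0.937

After a second stylistic marker='present': P(author K) = 0.7·0.9000 / (0.7·0.9000 + 0.45·0.1000) ≈ 0.9333
After a stylometric feature='present': P(author K) = 0.4·0.9333 / (0.4·0.9333 + 0.45·0.0667) ≈ 0.9256
After a stylometric feature='absent': P(author K) = 0.6·0.9256 / (0.6·0.9256 + 0.55·0.0744) ≈ 0.9314
After a stylometric feature='absent': P(author K) = 0.6·0.9314 / (0.6·0.9314 + 0.55·0.0686) ≈ 0.9367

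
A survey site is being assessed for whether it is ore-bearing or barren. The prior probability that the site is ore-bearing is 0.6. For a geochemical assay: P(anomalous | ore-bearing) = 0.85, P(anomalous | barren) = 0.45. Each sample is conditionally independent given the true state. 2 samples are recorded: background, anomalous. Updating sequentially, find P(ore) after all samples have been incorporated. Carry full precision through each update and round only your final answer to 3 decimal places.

Apply Bayes' rule sequentially, carrying P(ore) forward.
After 'background': P(ore) = 0.15·0.6000 / (0.15·0.6000 + 0.55·0.4000) ≈ 0.2903
After 'anomalous': P(ore) = 0.85·0.2903 / (0.85·0.2903 + 0.45·0.7097) ≈ 0.4359

0.436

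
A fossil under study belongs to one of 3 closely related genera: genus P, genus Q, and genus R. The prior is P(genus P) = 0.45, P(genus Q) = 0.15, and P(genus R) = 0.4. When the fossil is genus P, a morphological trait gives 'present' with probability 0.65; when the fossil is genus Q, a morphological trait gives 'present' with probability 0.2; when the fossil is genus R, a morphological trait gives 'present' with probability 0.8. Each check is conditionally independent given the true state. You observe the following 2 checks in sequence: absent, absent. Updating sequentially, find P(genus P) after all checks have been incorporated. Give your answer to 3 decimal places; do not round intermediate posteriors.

After 'absent': normaliser = 0.35·0.4500 + 0.8·0.1500 + 0.2·0.4000; P(genus P) ≈ 0.4406, P(genus Q) ≈ 0.3357, P(genus R) ≈ 0.2238
After 'absent': normaliser = 0.35·0.4406 + 0.8·0.3357 + 0.2·0.2238; P(genus P) ≈ 0.3298, P(genus Q) ≈ 0.5744, P(genus R) ≈ 0.0957

0.330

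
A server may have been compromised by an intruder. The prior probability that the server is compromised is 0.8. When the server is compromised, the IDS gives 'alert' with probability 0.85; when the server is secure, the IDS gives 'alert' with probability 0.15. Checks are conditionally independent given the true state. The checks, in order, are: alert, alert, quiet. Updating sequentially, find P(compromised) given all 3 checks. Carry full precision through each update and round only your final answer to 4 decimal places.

0.9577

After 'alert': P(compromised) = 0.85·0.8000 / (0.85·0.8000 + 0.15·0.2000) ≈ 0.9577
After 'alert': P(compromised) = 0.85·0.9577 / (0.85·0.9577 + 0.15·0.0423) ≈ 0.9923
After 'quiet': P(compromised) = 0.15·0.9923 / (0.15·0.9923 + 0.85·0.0077) ≈ 0.9577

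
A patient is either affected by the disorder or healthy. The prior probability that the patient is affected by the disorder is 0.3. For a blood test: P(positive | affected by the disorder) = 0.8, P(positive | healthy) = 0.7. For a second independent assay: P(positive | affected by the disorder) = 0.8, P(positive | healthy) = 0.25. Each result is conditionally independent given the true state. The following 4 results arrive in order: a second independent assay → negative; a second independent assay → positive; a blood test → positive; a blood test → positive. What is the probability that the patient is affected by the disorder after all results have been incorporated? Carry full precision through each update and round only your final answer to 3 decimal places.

0.323

Each posterior becomes the prior for the next update.
After a second independent assay='negative': P(affected) = 0.2·0.3000 / (0.2·0.3000 + 0.75·0.7000) ≈ 0.1026
After a second independent assay='positive': P(affected) = 0.8·0.1026 / (0.8·0.1026 + 0.25·0.8974) ≈ 0.2678
After a blood test='positive': P(affected) = 0.8·0.2678 / (0.8·0.2678 + 0.7·0.7322) ≈ 0.2948
After a blood test='positive': P(affected) = 0.8·0.2948 / (0.8·0.2948 + 0.7·0.7052) ≈ 0.3233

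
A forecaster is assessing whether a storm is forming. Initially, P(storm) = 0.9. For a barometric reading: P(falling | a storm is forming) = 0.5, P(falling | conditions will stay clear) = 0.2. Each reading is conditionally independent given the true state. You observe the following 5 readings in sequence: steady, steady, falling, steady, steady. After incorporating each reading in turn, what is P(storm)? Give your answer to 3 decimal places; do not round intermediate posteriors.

0.774

Each posterior becomes the prior for the next update.
After 'steady': P(storm) = 0.5·0.9000 / (0.5·0.9000 + 0.8·0.1000) ≈ 0.8491
After 'steady': P(storm) = 0.5·0.8491 / (0.5·0.8491 + 0.8·0.1509) ≈ 0.7785
After 'falling': P(storm) = 0.5·0.7785 / (0.5·0.7785 + 0.2·0.2215) ≈ 0.8978
After 'steady': P(storm) = 0.5·0.8978 / (0.5·0.8978 + 0.8·0.1022) ≈ 0.8460
After 'steady': P(storm) = 0.5·0.8460 / (0.5·0.8460 + 0.8·0.1540) ≈ 0.7744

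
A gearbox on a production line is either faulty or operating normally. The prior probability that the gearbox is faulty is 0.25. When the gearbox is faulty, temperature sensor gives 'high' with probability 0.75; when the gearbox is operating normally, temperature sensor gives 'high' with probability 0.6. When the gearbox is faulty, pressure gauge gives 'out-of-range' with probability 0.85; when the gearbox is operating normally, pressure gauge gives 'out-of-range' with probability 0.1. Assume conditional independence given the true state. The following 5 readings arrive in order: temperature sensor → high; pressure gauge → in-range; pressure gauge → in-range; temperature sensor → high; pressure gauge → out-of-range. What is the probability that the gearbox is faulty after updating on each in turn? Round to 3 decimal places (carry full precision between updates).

0.110

After temperature sensor='high': P(faulty) = 0.75·0.2500 / (0.75·0.2500 + 0.6·0.7500) ≈ 0.2941
After pressure gauge='in-range': P(faulty) = 0.15·0.2941 / (0.15·0.2941 + 0.9·0.7059) ≈ 0.0649
After pressure gauge='in-range': P(faulty) = 0.15·0.0649 / (0.15·0.0649 + 0.9·0.9351) ≈ 0.0114
After temperature sensor='high': P(faulty) = 0.75·0.0114 / (0.75·0.0114 + 0.6·0.9886) ≈ 0.0143
After pressure gauge='out-of-range': P(faulty) = 0.85·0.0143 / (0.85·0.0143 + 0.1·0.9857) ≈ 0.1095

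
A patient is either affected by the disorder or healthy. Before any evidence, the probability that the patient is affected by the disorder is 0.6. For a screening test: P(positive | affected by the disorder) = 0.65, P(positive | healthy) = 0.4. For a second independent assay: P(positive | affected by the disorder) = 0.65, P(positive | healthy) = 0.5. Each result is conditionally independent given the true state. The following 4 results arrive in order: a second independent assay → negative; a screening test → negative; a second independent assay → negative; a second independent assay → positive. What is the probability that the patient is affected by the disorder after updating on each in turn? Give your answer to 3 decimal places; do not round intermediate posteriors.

After a second independent assay='negative': P(affected) = 0.35·0.6000 / (0.35·0.6000 + 0.5·0.4000) ≈ 0.5122
After a screening test='negative': P(affected) = 0.35·0.5122 / (0.35·0.5122 + 0.6·0.4878) ≈ 0.3798
After a second independent assay='negative': P(affected) = 0.35·0.3798 / (0.35·0.3798 + 0.5·0.6202) ≈ 0.3001
After a second independent assay='positive': P(affected) = 0.65·0.3001 / (0.65·0.3001 + 0.5·0.6999) ≈ 0.3579

0.358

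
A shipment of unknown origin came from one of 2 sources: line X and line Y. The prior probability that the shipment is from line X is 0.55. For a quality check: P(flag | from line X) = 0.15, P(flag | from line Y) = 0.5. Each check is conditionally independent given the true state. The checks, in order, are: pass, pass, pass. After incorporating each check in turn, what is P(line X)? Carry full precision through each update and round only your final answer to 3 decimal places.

Each posterior becomes the prior for the next update.
After 'pass': P(line X) = 0.85·0.5500 / (0.85·0.5500 + 0.5·0.4500) ≈ 0.6751
After 'pass': P(line X) = 0.85·0.6751 / (0.85·0.6751 + 0.5·0.3249) ≈ 0.7794
After 'pass': P(line X) = 0.85·0.7794 / (0.85·0.7794 + 0.5·0.2206) ≈ 0.8572

0.857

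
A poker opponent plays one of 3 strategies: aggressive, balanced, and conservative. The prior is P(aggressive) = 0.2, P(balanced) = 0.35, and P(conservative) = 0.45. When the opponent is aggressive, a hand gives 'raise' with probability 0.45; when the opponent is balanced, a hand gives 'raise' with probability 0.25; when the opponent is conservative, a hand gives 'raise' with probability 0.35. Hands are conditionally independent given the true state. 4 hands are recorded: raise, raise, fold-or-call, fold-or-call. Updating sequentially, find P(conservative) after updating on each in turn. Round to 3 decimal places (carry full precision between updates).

After 'raise': normaliser = 0.45·0.2000 + 0.25·0.3500 + 0.35·0.4500; P(aggressive) ≈ 0.2687, P(balanced) ≈ 0.2612, P(conservative) ≈ 0.4701
After 'raise': normaliser = 0.45·0.2687 + 0.25·0.2612 + 0.35·0.4701; P(aggressive) ≈ 0.3447, P(balanced) ≈ 0.1862, P(conservative) ≈ 0.4691
After 'fold-or-call': normaliser = 0.55·0.3447 + 0.75·0.1862 + 0.65·0.4691; P(aggressive) ≈ 0.2989, P(balanced) ≈ 0.2202, P(conservative) ≈ 0.4809
After 'fold-or-call': normaliser = 0.55·0.2989 + 0.75·0.2202 + 0.65·0.4809; P(aggressive) ≈ 0.2561, P(balanced) ≈ 0.2572, P(conservative) ≈ 0.4868

0.487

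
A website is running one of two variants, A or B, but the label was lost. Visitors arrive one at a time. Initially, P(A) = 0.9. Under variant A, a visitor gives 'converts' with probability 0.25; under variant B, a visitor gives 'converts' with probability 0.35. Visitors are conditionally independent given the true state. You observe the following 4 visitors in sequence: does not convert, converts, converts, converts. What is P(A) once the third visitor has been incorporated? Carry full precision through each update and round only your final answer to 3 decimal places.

0.841

Apply Bayes' rule sequentially, carrying P(A) forward.
After 'does not convert': P(A) = 0.75·0.9000 / (0.75·0.9000 + 0.65·0.1000) ≈ 0.9122
After 'converts': P(A) = 0.25·0.9122 / (0.25·0.9122 + 0.35·0.0878) ≈ 0.8812
After 'converts': P(A) = 0.25·0.8812 / (0.25·0.8812 + 0.35·0.1188) ≈ 0.8412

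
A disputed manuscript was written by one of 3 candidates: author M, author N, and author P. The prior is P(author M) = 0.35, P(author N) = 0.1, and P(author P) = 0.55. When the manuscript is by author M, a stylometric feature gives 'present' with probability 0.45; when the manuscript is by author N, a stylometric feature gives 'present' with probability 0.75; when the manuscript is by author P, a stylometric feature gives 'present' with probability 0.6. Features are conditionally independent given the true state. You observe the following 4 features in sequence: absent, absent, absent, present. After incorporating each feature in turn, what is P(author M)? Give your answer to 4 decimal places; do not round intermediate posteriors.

0.5403

Each posterior becomes the prior for the next update.
After 'absent': normaliser = 0.55·0.3500 + 0.25·0.1000 + 0.4·0.5500; P(author M) ≈ 0.4400, P(author N) ≈ 0.0571, P(author P) ≈ 0.5029
After 'absent': normaliser = 0.55·0.4400 + 0.25·0.0571 + 0.4·0.5029; P(author M) ≈ 0.5290, P(author N) ≈ 0.0312, P(author P) ≈ 0.4397
After 'absent': normaliser = 0.55·0.5290 + 0.25·0.0312 + 0.4·0.4397; P(author M) ≈ 0.6130, P(author N) ≈ 0.0164, P(author P) ≈ 0.3706
After 'present': normaliser = 0.45·0.6130 + 0.75·0.0164 + 0.6·0.3706; P(author M) ≈ 0.5403, P(author N) ≈ 0.0242, P(author P) ≈ 0.4355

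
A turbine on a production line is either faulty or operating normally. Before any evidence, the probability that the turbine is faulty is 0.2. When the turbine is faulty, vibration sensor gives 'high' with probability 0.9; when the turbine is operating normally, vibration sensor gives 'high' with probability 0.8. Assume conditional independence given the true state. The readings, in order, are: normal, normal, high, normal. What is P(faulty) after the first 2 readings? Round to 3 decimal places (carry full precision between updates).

0.059

After 'normal': P(faulty) = 0.1·0.2000 / (0.1·0.2000 + 0.2·0.8000) ≈ 0.1111
After 'normal': P(faulty) = 0.1·0.1111 / (0.1·0.1111 + 0.2·0.8889) ≈ 0.0588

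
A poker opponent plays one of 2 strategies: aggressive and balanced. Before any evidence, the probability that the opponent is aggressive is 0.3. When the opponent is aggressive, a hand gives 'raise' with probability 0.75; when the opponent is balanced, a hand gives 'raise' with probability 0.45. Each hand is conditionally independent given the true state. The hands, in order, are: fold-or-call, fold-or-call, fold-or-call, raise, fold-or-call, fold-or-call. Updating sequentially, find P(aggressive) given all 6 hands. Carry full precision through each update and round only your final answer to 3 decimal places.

0.014

After 'fold-or-call': P(aggressive) = 0.25·0.3000 / (0.25·0.3000 + 0.55·0.7000) ≈ 0.1630
After 'fold-or-call': P(aggressive) = 0.25·0.1630 / (0.25·0.1630 + 0.55·0.8370) ≈ 0.0813
After 'fold-or-call': P(aggressive) = 0.25·0.0813 / (0.25·0.0813 + 0.55·0.9187) ≈ 0.0387
After 'raise': P(aggressive) = 0.75·0.0387 / (0.75·0.0387 + 0.45·0.9613) ≈ 0.0629
After 'fold-or-call': P(aggressive) = 0.25·0.0629 / (0.25·0.0629 + 0.55·0.9371) ≈ 0.0296
After 'fold-or-call': P(aggressive) = 0.25·0.0296 / (0.25·0.0296 + 0.55·0.9704) ≈ 0.0137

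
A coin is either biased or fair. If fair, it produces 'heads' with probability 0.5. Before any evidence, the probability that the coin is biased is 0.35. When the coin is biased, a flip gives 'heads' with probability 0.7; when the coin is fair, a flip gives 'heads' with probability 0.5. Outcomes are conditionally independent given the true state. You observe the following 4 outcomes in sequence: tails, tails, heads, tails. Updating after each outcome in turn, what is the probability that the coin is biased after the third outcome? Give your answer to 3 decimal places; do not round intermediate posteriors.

After 'tails': P(biased) = 0.3·0.3500 / (0.3·0.3500 + 0.5·0.6500) ≈ 0.2442
After 'tails': P(biased) = 0.3·0.2442 / (0.3·0.2442 + 0.5·0.7558) ≈ 0.1624
After 'heads': P(biased) = 0.7·0.1624 / (0.7·0.1624 + 0.5·0.8376) ≈ 0.2135

0.213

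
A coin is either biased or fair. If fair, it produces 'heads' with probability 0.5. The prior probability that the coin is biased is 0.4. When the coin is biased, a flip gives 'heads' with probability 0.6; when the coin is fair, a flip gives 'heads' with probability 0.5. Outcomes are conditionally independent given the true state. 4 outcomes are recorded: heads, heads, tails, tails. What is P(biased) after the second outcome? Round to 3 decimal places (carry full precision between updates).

After 'heads': P(biased) = 0.6·0.4000 / (0.6·0.4000 + 0.5·0.6000) ≈ 0.4444
After 'heads': P(biased) = 0.6·0.4444 / (0.6·0.4444 + 0.5·0.5556) ≈ 0.4898

0.490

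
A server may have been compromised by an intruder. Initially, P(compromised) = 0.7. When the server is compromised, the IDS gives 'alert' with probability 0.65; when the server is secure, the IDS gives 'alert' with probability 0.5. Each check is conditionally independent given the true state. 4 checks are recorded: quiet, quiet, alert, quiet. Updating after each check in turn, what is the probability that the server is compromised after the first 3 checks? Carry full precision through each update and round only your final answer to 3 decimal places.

0.598

After 'quiet': P(compromised) = 0.35·0.7000 / (0.35·0.7000 + 0.5·0.3000) ≈ 0.6203
After 'quiet': P(compromised) = 0.35·0.6203 / (0.35·0.6203 + 0.5·0.3797) ≈ 0.5334
After 'alert': P(compromised) = 0.65·0.5334 / (0.65·0.5334 + 0.5·0.4666) ≈ 0.5978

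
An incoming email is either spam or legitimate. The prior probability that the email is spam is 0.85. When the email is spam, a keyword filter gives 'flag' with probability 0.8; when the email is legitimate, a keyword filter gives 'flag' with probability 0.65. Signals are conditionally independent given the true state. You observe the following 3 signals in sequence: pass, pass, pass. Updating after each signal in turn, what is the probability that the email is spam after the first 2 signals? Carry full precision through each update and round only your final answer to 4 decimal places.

After 'pass': P(spam) = 0.2·0.8500 / (0.2·0.8500 + 0.35·0.1500) ≈ 0.7640
After 'pass': P(spam) = 0.2·0.7640 / (0.2·0.7640 + 0.35·0.2360) ≈ 0.6492

0.6492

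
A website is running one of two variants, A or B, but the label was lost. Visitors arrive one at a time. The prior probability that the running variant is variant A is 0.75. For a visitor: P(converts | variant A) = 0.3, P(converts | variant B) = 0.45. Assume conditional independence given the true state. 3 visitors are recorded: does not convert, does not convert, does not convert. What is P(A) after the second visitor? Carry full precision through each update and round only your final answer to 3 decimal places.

Apply Bayes' rule sequentially, carrying P(A) forward.
After 'does not convert': P(A) = 0.7·0.7500 / (0.7·0.7500 + 0.55·0.2500) ≈ 0.7925
After 'does not convert': P(A) = 0.7·0.7925 / (0.7·0.7925 + 0.55·0.2075) ≈ 0.8293

0.829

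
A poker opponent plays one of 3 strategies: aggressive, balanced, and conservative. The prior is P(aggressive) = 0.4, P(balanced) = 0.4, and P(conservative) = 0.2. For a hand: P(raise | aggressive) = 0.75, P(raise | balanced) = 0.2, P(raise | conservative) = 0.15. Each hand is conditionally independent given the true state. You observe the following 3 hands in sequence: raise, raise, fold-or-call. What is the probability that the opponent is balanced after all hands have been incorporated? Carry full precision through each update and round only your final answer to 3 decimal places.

0.176

After 'raise': normaliser = 0.75·0.4000 + 0.2·0.4000 + 0.15·0.2000; P(aggressive) ≈ 0.7317, P(balanced) ≈ 0.1951, P(conservative) ≈ 0.0732
After 'raise': normaliser = 0.75·0.7317 + 0.2·0.1951 + 0.15·0.0732; P(aggressive) ≈ 0.9165, P(balanced) ≈ 0.0652, P(conservative) ≈ 0.0183
After 'fold-or-call': normaliser = 0.25·0.9165 + 0.8·0.0652 + 0.85·0.0183; P(aggressive) ≈ 0.7719, P(balanced) ≈ 0.1756, P(conservative) ≈ 0.0525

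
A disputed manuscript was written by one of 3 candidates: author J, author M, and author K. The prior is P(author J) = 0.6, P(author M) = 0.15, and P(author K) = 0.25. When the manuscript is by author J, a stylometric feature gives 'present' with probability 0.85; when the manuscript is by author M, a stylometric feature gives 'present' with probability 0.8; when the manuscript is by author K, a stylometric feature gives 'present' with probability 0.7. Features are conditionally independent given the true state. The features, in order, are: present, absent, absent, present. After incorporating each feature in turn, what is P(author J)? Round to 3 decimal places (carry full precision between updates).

0.396

After 'present': normaliser = 0.85·0.6000 + 0.8·0.1500 + 0.7·0.2500; P(author J) ≈ 0.6335, P(author M) ≈ 0.1491, P(author K) ≈ 0.2174
After 'absent': normaliser = 0.15·0.6335 + 0.2·0.1491 + 0.3·0.2174; P(author J) ≈ 0.5000, P(author M) ≈ 0.1569, P(author K) ≈ 0.3431
After 'absent': normaliser = 0.15·0.5000 + 0.2·0.1569 + 0.3·0.3431; P(author J) ≈ 0.3583, P(author M) ≈ 0.1499, P(author K) ≈ 0.4918
After 'present': normaliser = 0.85·0.3583 + 0.8·0.1499 + 0.7·0.4918; P(author J) ≈ 0.3962, P(author M) ≈ 0.1560, P(author K) ≈ 0.4478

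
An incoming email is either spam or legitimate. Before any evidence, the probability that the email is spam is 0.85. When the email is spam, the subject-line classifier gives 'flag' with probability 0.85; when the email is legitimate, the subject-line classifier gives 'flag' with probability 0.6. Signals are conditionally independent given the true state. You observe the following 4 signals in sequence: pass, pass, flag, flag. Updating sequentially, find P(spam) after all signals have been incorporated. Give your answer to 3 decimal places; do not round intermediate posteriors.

0.615

Apply Bayes' rule sequentially, carrying P(spam) forward.
After 'pass': P(spam) = 0.15·0.8500 / (0.15·0.8500 + 0.4·0.1500) ≈ 0.6800
After 'pass': P(spam) = 0.15·0.6800 / (0.15·0.6800 + 0.4·0.3200) ≈ 0.4435
After 'flag': P(spam) = 0.85·0.4435 / (0.85·0.4435 + 0.6·0.5565) ≈ 0.5303
After 'flag': P(spam) = 0.85·0.5303 / (0.85·0.5303 + 0.6·0.4697) ≈ 0.6153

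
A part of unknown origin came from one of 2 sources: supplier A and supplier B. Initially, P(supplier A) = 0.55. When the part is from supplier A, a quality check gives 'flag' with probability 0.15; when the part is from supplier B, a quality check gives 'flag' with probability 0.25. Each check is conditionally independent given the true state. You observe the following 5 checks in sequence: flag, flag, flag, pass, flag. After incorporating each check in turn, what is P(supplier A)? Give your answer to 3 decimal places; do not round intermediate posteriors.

0.152

After 'flag': P(supplier A) = 0.15·0.5500 / (0.15·0.5500 + 0.25·0.4500) ≈ 0.4231
After 'flag': P(supplier A) = 0.15·0.4231 / (0.15·0.4231 + 0.25·0.5769) ≈ 0.3056
After 'flag': P(supplier A) = 0.15·0.3056 / (0.15·0.3056 + 0.25·0.6944) ≈ 0.2089
After 'pass': P(supplier A) = 0.85·0.2089 / (0.85·0.2089 + 0.75·0.7911) ≈ 0.2303
After 'flag': P(supplier A) = 0.15·0.2303 / (0.15·0.2303 + 0.25·0.7697) ≈ 0.1522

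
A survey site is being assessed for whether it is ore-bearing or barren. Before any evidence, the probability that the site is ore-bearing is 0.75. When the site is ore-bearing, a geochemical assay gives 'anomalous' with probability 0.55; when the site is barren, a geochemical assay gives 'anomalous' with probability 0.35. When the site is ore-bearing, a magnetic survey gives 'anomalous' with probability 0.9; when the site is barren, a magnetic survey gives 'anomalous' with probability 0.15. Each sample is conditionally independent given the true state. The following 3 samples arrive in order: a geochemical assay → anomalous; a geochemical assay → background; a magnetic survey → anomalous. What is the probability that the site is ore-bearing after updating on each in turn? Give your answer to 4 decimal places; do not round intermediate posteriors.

0.9514

After a geochemical assay='anomalous': P(ore) = 0.55·0.7500 / (0.55·0.7500 + 0.35·0.2500) ≈ 0.8250
After a geochemical assay='background': P(ore) = 0.45·0.8250 / (0.45·0.8250 + 0.65·0.1750) ≈ 0.7655
After a magnetic survey='anomalous': P(ore) = 0.9·0.7655 / (0.9·0.7655 + 0.15·0.2345) ≈ 0.9514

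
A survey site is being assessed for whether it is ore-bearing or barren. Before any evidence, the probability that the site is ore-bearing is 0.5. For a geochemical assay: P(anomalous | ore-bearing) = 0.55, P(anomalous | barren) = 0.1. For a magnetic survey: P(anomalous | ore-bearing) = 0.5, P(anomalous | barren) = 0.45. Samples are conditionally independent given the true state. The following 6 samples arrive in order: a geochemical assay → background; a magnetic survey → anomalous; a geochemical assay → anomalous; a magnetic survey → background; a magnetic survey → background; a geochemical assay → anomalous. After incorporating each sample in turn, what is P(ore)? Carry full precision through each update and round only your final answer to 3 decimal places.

0.933

After a geochemical assay='background': P(ore) = 0.45·0.5000 / (0.45·0.5000 + 0.9·0.5000) ≈ 0.3333
After a magnetic survey='anomalous': P(ore) = 0.5·0.3333 / (0.5·0.3333 + 0.45·0.6667) ≈ 0.3571
After a geochemical assay='anomalous': P(ore) = 0.55·0.3571 / (0.55·0.3571 + 0.1·0.6429) ≈ 0.7534
After a magnetic survey='background': P(ore) = 0.5·0.7534 / (0.5·0.7534 + 0.55·0.2466) ≈ 0.7353
After a magnetic survey='background': P(ore) = 0.5·0.7353 / (0.5·0.7353 + 0.55·0.2647) ≈ 0.7163
After a geochemical assay='anomalous': P(ore) = 0.55·0.7163 / (0.55·0.7163 + 0.1·0.2837) ≈ 0.9328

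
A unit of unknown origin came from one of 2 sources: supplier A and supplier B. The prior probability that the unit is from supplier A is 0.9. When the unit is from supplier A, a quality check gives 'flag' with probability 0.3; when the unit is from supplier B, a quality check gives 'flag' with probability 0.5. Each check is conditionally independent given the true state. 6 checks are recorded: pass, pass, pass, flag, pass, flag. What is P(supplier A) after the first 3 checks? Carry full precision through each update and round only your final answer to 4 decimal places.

After 'pass': P(supplier A) = 0.7·0.9000 / (0.7·0.9000 + 0.5·0.1000) ≈ 0.9265
After 'pass': P(supplier A) = 0.7·0.9265 / (0.7·0.9265 + 0.5·0.0735) ≈ 0.9464
After 'pass': P(supplier A) = 0.7·0.9464 / (0.7·0.9464 + 0.5·0.0536) ≈ 0.9611

0.9611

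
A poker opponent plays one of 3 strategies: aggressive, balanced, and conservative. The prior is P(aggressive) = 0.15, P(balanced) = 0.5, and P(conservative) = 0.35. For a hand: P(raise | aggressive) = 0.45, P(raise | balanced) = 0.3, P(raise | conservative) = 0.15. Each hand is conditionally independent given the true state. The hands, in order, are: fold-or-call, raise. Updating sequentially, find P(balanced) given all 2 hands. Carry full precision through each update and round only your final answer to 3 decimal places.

0.562

Each posterior becomes the prior for the next update.
After 'fold-or-call': normaliser = 0.55·0.1500 + 0.7·0.5000 + 0.85·0.3500; P(aggressive) ≈ 0.1130, P(balanced) ≈ 0.4795, P(conservative) ≈ 0.4075
After 'raise': normaliser = 0.45·0.1130 + 0.3·0.4795 + 0.15·0.4075; P(aggressive) ≈ 0.1988, P(balanced) ≈ 0.5622, P(conservative) ≈ 0.2390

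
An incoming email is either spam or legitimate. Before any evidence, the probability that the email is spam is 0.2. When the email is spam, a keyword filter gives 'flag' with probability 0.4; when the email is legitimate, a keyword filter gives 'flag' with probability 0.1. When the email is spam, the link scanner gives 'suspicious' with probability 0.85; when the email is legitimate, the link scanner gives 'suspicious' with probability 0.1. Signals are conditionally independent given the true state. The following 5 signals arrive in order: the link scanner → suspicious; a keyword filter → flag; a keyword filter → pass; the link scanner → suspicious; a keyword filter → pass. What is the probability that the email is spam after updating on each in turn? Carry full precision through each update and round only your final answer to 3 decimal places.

0.970

After the link scanner='suspicious': P(spam) = 0.85·0.2000 / (0.85·0.2000 + 0.1·0.8000) ≈ 0.6800
After a keyword filter='flag': P(spam) = 0.4·0.6800 / (0.4·0.6800 + 0.1·0.3200) ≈ 0.8947
After a keyword filter='pass': P(spam) = 0.6·0.8947 / (0.6·0.8947 + 0.9·0.1053) ≈ 0.8500
After the link scanner='suspicious': P(spam) = 0.85·0.8500 / (0.85·0.8500 + 0.1·0.1500) ≈ 0.9797
After a keyword filter='pass': P(spam) = 0.6·0.9797 / (0.6·0.9797 + 0.9·0.0203) ≈ 0.9698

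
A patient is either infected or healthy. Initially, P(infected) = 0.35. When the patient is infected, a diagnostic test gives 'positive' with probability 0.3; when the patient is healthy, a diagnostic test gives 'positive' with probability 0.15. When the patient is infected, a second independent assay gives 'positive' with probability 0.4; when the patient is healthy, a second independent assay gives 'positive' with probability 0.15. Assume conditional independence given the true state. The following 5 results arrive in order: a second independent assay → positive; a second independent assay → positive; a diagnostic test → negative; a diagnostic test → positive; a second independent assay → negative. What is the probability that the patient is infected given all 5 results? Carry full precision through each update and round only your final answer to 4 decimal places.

Each posterior becomes the prior for the next update.
After a second independent assay='positive': P(infected) = 0.4·0.3500 / (0.4·0.3500 + 0.15·0.6500) ≈ 0.5895
After a second independent assay='positive': P(infected) = 0.4·0.5895 / (0.4·0.5895 + 0.15·0.4105) ≈ 0.7929
After a diagnostic test='negative': P(infected) = 0.7·0.7929 / (0.7·0.7929 + 0.85·0.2071) ≈ 0.7592
After a diagnostic test='positive': P(infected) = 0.3·0.7592 / (0.3·0.7592 + 0.15·0.2408) ≈ 0.8631
After a second independent assay='negative': P(infected) = 0.6·0.8631 / (0.6·0.8631 + 0.85·0.1369) ≈ 0.8166

0.8166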